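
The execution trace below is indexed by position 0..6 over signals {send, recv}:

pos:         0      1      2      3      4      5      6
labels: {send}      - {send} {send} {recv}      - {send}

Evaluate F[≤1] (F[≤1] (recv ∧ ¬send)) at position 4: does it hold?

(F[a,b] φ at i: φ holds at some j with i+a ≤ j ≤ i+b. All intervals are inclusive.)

Holds

Check F[≤1] (recv ∧ ¬send) at each j in [4,5]:
  j=4: holds (witness at 4)
  j=5: fails (none in [5,6])
Found at j=4 → formula holds.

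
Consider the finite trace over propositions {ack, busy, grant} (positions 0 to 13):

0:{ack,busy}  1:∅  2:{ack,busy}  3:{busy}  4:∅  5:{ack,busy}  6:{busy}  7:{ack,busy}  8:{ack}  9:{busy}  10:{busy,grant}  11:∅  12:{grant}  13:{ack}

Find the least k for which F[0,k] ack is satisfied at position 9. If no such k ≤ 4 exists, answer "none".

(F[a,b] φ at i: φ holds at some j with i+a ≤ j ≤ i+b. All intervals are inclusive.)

Scan j = 9,10,… for ack:
  j=9: fails
  j=10: fails
  j=11: fails
  j=12: fails
  j=13: holds
First hit at j=13, so smallest k = 13-9 = 4.

4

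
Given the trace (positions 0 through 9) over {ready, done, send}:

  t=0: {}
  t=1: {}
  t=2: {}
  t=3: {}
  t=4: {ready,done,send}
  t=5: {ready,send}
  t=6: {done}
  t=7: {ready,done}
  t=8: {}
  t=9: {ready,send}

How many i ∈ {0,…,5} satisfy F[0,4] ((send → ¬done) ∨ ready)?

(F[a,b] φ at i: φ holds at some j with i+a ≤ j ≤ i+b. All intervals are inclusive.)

6

Evaluate at each i in [0,5]:
  i=0: ✓ (witness j=0)
  i=1: ✓ (witness j=1)
  i=2: ✓ (witness j=2)
  i=3: ✓ (witness j=3)
  i=4: ✓ (witness j=4)
  i=5: ✓ (witness j=5)
Positions where it holds: {0, 1, 2, 3, 4, 5} → 6.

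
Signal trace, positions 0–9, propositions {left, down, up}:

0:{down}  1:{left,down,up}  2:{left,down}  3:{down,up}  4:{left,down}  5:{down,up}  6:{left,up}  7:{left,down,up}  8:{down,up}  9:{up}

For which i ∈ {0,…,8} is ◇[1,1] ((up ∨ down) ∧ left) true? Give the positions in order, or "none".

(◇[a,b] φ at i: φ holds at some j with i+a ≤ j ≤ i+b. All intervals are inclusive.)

Evaluate at each i in [0,8]:
  i=0: ✓ (witness j=1)
  i=1: ✓ (witness j=2)
  i=2: ✗ (none in [3,3])
  i=3: ✓ (witness j=4)
  i=4: ✗ (none in [5,5])
  i=5: ✓ (witness j=6)
  i=6: ✓ (witness j=7)
  i=7: ✗ (none in [8,8])
  i=8: ✗ (none in [9,9])

0, 1, 3, 5, 6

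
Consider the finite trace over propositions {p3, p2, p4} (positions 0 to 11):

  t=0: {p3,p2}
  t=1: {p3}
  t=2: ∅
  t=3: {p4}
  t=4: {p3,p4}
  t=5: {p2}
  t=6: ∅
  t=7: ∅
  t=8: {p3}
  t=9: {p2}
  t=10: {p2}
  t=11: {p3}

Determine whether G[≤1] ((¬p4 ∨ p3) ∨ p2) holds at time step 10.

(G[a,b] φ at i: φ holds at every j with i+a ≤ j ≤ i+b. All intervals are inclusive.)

Check ((¬p4 ∨ p3) ∨ p2) at every j in [10,11]:
  j=10: true
  j=11: true
All positions satisfy it → formula holds.

Holds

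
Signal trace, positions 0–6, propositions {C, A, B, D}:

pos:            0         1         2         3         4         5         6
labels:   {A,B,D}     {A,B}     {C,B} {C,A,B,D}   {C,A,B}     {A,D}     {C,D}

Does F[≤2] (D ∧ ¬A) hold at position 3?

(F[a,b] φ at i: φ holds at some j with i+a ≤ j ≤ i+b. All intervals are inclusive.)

Check (D ∧ ¬A) at each j in [3,5]:
  j=3: false
  j=4: false
  j=5: false
No position in the window satisfies it → formula fails.

False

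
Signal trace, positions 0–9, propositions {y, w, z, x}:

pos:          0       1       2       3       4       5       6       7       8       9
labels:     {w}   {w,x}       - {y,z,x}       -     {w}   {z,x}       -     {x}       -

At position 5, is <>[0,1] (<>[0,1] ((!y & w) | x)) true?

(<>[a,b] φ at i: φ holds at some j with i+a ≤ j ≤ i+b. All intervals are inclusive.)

True

Check <>[0,1] ((!y & w) | x) at each j in [5,6]:
  j=5: holds (witness at 5)
  j=6: holds (witness at 6)
Found at j=5 → formula holds.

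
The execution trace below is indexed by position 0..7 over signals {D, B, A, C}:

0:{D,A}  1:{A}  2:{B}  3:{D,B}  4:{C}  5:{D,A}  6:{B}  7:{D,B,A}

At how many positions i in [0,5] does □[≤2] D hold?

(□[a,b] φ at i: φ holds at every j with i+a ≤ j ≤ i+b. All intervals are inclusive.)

Evaluate at each i in [0,5]:
  i=0: ✗ (fails at j=1)
  i=1: ✗ (fails at j=1)
  i=2: ✗ (fails at j=2)
  i=3: ✗ (fails at j=4)
  i=4: ✗ (fails at j=4)
  i=5: ✗ (fails at j=6)
Positions where it holds: {} → 0.

0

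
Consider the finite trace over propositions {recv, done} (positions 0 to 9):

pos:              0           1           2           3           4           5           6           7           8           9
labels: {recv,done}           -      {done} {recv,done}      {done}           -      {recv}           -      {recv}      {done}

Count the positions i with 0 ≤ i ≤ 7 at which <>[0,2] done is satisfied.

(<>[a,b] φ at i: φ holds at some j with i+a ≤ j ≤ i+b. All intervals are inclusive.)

Evaluate at each i in [0,7]:
  i=0: ✓ (witness j=0)
  i=1: ✓ (witness j=2)
  i=2: ✓ (witness j=2)
  i=3: ✓ (witness j=3)
  i=4: ✓ (witness j=4)
  i=5: ✗ (none in [5,7])
  i=6: ✗ (none in [6,8])
  i=7: ✓ (witness j=9)
Positions where it holds: {0, 1, 2, 3, 4, 7} → 6.

6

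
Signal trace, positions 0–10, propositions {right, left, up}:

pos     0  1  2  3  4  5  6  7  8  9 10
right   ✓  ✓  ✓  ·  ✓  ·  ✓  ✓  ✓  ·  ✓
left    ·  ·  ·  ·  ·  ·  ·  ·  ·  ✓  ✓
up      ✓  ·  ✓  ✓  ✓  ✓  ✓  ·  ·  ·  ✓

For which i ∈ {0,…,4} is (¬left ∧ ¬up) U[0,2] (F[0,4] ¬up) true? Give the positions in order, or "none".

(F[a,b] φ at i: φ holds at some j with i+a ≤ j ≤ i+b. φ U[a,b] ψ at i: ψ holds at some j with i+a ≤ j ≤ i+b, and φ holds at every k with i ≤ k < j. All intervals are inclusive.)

0, 1, 3, 4

Evaluate at each i in [0,4]:
  i=0: ✓ (rhs at j=0)
  i=1: ✓ (rhs at j=1)
  i=2: ✗ (lhs fails at k=2 before rhs at j=3)
  i=3: ✓ (rhs at j=3)
  i=4: ✓ (rhs at j=4)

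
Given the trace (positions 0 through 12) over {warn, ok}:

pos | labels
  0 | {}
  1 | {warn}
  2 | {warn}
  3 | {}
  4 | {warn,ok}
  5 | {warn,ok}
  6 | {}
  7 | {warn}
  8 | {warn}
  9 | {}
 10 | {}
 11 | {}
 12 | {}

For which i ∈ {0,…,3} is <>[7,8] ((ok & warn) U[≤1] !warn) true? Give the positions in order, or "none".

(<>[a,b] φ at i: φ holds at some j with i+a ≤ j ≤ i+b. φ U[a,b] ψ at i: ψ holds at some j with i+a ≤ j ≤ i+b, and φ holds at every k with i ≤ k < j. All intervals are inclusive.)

1, 2, 3

Evaluate at each i in [0,3]:
  i=0: ✗ (none in [7,8])
  i=1: ✓ (witness j=9)
  i=2: ✓ (witness j=9)
  i=3: ✓ (witness j=10)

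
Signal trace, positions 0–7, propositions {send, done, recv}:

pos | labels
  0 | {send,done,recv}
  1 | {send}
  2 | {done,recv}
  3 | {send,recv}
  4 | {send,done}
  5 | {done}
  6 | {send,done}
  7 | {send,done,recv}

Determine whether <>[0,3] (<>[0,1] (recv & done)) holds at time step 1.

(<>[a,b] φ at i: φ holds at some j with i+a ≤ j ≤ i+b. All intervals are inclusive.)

Check <>[0,1] (recv & done) at each j in [1,4]:
  j=1: holds (witness at 2)
  j=2: holds (witness at 2)
  j=3: fails (none in [3,4])
  j=4: fails (none in [4,5])
Found at j=1 → formula holds.

Holds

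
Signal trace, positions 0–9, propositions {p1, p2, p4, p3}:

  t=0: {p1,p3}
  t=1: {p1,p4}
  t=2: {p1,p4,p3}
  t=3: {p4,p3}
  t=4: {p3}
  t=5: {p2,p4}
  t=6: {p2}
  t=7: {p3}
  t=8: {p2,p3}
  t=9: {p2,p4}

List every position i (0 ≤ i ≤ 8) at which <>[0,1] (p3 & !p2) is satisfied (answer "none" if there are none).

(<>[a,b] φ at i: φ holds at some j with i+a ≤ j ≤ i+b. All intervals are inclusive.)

0, 1, 2, 3, 4, 6, 7

Evaluate at each i in [0,8]:
  i=0: ✓ (witness j=0)
  i=1: ✓ (witness j=2)
  i=2: ✓ (witness j=2)
  i=3: ✓ (witness j=3)
  i=4: ✓ (witness j=4)
  i=5: ✗ (none in [5,6])
  i=6: ✓ (witness j=7)
  i=7: ✓ (witness j=7)
  i=8: ✗ (none in [8,9])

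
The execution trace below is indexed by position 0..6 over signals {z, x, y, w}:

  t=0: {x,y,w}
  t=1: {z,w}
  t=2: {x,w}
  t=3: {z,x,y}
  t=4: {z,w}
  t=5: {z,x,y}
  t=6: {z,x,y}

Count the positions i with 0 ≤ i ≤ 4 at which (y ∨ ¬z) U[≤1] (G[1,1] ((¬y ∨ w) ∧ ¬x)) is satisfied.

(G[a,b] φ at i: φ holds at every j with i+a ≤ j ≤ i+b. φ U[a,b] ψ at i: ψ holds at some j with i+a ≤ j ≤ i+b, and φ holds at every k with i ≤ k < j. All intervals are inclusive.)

Evaluate at each i in [0,4]:
  i=0: ✓ (rhs at j=0)
  i=1: ✗ (no rhs in [1,2])
  i=2: ✓ (rhs at j=3; lhs holds on [2,2])
  i=3: ✓ (rhs at j=3)
  i=4: ✗ (no rhs in [4,5])
Positions where it holds: {0, 2, 3} → 3.

3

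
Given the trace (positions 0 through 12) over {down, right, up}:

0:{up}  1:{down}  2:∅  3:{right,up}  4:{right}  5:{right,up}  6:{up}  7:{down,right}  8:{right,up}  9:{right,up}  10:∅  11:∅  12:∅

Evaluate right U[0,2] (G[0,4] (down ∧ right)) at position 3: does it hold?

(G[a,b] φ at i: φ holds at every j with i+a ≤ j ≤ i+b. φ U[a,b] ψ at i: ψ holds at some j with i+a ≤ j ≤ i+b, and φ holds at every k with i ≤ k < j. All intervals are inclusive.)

Need some j in [3,5] with G[0,4] (down ∧ right), and right at every k in [3,j-1].
  j=3: G[0,4] (down ∧ right) — fails at 3.
  j=4: G[0,4] (down ∧ right) — fails at 4.
  j=5: G[0,4] (down ∧ right) — fails at 5.
No j in the window works → until fails.

False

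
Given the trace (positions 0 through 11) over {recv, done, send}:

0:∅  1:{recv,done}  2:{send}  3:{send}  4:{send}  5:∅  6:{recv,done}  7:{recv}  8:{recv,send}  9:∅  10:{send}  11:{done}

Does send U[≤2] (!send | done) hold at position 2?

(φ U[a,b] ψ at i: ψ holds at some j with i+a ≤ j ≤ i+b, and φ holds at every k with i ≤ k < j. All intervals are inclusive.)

No

Need some j in [2,4] with (!send | done), and send at every k in [2,j-1].
  j=2: (!send | done) false.
  j=3: (!send | done) false.
  j=4: (!send | done) false.
No j in the window works → until fails.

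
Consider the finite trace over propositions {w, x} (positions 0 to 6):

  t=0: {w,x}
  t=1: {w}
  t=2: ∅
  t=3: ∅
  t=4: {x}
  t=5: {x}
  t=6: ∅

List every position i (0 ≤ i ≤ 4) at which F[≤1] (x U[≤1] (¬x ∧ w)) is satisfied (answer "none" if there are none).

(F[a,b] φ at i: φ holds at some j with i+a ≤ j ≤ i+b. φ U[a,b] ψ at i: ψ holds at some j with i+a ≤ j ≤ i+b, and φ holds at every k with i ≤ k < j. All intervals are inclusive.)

0, 1

Evaluate at each i in [0,4]:
  i=0: ✓ (witness j=0)
  i=1: ✓ (witness j=1)
  i=2: ✗ (none in [2,3])
  i=3: ✗ (none in [3,4])
  i=4: ✗ (none in [4,5])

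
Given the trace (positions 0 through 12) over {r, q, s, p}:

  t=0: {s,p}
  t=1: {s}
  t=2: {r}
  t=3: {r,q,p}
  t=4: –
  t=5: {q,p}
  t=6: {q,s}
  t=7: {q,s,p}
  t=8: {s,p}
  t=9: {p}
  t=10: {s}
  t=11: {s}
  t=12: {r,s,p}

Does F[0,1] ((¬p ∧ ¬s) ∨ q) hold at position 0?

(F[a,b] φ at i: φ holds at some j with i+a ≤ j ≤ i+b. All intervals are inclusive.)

No

Check ((¬p ∧ ¬s) ∨ q) at each j in [0,1]:
  j=0: false
  j=1: false
No position in the window satisfies it → formula fails.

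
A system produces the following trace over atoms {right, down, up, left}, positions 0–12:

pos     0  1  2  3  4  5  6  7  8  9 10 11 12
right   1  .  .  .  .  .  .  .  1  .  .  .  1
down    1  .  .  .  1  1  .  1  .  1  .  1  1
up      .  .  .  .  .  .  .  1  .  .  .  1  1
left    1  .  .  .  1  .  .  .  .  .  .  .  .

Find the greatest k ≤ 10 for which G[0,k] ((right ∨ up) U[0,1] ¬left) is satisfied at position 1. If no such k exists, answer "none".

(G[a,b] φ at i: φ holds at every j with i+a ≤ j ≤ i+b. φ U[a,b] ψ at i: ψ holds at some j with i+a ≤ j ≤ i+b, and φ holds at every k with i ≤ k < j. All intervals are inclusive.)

((right ∨ up) U[0,1] ¬left) must hold from j=1 onward; find where it first fails.
  j=1: holds
  j=2: holds
  j=3: holds
  j=4: fails
Holds on [1,3], so largest k = 2.

2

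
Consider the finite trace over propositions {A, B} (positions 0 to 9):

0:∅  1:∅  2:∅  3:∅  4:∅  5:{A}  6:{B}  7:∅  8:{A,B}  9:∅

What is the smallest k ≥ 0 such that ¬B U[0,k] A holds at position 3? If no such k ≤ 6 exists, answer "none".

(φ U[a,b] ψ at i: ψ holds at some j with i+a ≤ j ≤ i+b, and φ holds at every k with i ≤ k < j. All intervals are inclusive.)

2

Need earliest j ≥ 3 with A, and ¬B at every k in [3,j-1].
  j=3: rhs fails.
  j=4: rhs fails.
  j=5: rhs holds; lhs holds on [3,4]. k = 2.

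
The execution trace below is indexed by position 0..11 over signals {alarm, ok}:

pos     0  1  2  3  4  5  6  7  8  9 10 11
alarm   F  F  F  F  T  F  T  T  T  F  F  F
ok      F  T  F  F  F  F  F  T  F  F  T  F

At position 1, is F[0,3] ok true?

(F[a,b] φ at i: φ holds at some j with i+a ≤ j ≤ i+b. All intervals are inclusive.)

Check ok at each j in [1,4]:
  j=1: true
  j=2: false
  j=3: false
  j=4: false
Found at j=1 → formula holds.

Holds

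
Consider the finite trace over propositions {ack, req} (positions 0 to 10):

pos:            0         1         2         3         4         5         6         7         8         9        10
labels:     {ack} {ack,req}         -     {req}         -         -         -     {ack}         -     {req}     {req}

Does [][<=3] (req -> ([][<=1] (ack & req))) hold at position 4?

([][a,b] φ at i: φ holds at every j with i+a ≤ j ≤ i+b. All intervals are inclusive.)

Check (req -> ([][<=1] (ack & req))) at every j in [4,7]:
  j=4: antecedent false → ✓
  j=5: antecedent false → ✓
  j=6: antecedent false → ✓
  j=7: antecedent false → ✓
All positions satisfy it → formula holds.

Yes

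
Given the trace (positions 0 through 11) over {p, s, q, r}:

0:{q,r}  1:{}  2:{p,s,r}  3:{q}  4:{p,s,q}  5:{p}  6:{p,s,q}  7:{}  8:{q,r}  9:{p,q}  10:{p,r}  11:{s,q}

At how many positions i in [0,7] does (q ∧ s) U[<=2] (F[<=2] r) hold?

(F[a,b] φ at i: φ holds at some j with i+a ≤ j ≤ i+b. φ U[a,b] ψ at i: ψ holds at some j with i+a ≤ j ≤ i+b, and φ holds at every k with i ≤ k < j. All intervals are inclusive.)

5

Evaluate at each i in [0,7]:
  i=0: ✓ (rhs at j=0)
  i=1: ✓ (rhs at j=1)
  i=2: ✓ (rhs at j=2)
  i=3: ✗ (no rhs in [3,5])
  i=4: ✗ (lhs fails at k=5 before rhs at j=6)
  i=5: ✗ (lhs fails at k=5 before rhs at j=6)
  i=6: ✓ (rhs at j=6)
  i=7: ✓ (rhs at j=7)
Positions where it holds: {0, 1, 2, 6, 7} → 5.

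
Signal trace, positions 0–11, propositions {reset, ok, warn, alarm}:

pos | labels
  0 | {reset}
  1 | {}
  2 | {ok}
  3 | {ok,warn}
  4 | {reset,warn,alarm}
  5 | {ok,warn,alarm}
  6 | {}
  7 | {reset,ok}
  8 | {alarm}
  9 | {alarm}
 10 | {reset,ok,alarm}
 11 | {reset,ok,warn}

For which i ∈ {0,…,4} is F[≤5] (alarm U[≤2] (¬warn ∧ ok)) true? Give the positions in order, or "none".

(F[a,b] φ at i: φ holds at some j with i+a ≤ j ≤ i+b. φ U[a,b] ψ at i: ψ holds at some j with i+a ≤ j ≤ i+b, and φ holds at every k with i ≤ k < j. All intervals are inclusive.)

Evaluate at each i in [0,4]:
  i=0: ✓ (witness j=2)
  i=1: ✓ (witness j=2)
  i=2: ✓ (witness j=2)
  i=3: ✓ (witness j=7)
  i=4: ✓ (witness j=7)

0, 1, 2, 3, 4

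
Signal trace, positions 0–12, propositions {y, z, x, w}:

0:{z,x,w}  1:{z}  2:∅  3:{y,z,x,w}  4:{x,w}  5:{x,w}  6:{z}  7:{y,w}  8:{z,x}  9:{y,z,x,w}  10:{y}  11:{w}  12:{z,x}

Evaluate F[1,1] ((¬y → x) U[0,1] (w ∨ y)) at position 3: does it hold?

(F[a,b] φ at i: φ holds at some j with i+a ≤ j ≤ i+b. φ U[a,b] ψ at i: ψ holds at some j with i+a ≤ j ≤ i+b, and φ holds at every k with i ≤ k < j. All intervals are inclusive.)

Check ((¬y → x) U[0,1] (w ∨ y)) at each j in [4,4]:
  j=4: holds
Found at j=4 → formula holds.

True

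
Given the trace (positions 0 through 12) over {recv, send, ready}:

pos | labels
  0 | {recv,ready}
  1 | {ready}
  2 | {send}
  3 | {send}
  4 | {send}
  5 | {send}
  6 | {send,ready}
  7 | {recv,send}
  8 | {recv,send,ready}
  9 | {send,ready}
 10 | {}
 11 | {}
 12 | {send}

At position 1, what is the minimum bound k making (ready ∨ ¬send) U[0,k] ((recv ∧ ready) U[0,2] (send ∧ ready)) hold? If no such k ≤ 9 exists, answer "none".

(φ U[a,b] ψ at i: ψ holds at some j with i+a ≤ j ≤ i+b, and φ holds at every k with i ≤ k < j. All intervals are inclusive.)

Need earliest j ≥ 1 with ((recv ∧ ready) U[0,2] (send ∧ ready)), and (ready ∨ ¬send) at every k in [1,j-1].
  j=1: rhs fails.
  j=2: rhs fails.
  j=3: rhs fails.
  j=4: rhs fails.
  j=5: rhs fails.
  j=6: rhs holds but lhs fails at k=2.
  j=7: rhs fails.
  j=8: rhs holds but lhs fails at k=2.
  j=9: rhs holds but lhs fails at k=2.
  j=10: rhs fails.
No witness within the range → none.

none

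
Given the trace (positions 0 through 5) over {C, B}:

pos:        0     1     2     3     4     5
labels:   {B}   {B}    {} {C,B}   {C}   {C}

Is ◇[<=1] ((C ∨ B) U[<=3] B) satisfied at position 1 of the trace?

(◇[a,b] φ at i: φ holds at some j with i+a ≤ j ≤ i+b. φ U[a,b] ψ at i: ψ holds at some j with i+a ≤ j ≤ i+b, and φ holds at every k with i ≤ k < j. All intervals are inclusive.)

Check ((C ∨ B) U[<=3] B) at each j in [1,2]:
  j=1: holds
  j=2: fails
Found at j=1 → formula holds.

Holds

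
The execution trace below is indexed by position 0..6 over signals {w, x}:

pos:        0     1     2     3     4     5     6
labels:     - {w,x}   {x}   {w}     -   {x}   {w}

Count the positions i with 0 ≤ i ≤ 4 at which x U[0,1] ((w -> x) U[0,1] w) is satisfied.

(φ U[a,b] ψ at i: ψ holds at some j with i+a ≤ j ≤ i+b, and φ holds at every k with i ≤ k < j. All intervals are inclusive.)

4

Evaluate at each i in [0,4]:
  i=0: ✓ (rhs at j=0)
  i=1: ✓ (rhs at j=1)
  i=2: ✓ (rhs at j=2)
  i=3: ✓ (rhs at j=3)
  i=4: ✗ (lhs fails at k=4 before rhs at j=5)
Positions where it holds: {0, 1, 2, 3} → 4.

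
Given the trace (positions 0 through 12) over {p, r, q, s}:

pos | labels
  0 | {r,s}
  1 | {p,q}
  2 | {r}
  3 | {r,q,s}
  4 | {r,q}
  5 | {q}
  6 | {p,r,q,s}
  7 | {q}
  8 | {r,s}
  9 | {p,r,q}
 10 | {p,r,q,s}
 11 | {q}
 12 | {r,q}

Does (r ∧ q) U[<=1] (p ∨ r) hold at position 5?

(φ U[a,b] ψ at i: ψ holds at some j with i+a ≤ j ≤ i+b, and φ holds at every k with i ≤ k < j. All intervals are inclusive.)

Need some j in [5,6] with (p ∨ r), and (r ∧ q) at every k in [5,j-1].
  j=5: (p ∨ r) false.
  j=6: (p ∨ r) holds, but (r ∧ q) fails at k=5 → not this j.
No j in the window works → until fails.

No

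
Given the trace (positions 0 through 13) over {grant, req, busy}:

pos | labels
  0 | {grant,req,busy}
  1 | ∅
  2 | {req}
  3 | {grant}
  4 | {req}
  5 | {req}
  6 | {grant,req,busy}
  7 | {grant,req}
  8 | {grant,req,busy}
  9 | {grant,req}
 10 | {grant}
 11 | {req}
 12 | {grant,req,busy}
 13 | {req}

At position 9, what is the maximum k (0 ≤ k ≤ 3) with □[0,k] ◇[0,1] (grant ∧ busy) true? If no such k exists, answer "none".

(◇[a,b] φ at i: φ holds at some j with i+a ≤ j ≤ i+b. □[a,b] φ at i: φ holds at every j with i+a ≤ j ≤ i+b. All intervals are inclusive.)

none

◇[0,1] (grant ∧ busy) must hold from j=9 onward; find where it first fails.
  j=9: fails → no k works.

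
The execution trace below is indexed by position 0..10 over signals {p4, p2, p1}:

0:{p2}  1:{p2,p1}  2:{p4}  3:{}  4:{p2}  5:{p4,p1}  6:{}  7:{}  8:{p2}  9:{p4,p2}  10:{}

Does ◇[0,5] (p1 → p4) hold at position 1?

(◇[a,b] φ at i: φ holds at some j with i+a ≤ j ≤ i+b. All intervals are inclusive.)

Yes

Check (p1 → p4) at each j in [1,6]:
  j=1: false
  j=2: true
  j=3: true
  j=4: true
  j=5: true
  j=6: true
Found at j=2 → formula holds.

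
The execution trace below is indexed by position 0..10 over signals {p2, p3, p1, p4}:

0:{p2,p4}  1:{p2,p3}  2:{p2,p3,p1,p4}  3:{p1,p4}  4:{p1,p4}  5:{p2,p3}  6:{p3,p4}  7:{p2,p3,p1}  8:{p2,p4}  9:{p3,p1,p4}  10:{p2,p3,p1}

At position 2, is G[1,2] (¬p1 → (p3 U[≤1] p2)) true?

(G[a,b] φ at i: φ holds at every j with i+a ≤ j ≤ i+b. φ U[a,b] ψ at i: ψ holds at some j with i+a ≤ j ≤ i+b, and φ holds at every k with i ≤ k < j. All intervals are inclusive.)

True

Check (¬p1 → (p3 U[≤1] p2)) at every j in [3,4]:
  j=3: antecedent false → ✓
  j=4: antecedent false → ✓
All positions satisfy it → formula holds.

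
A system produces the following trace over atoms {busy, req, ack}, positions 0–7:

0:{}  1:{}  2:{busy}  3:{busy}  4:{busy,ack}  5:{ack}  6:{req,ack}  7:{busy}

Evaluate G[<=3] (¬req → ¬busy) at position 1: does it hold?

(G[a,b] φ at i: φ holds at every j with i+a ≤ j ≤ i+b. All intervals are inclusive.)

False

Check (¬req → ¬busy) at every j in [1,4]:
  j=1: antecedent true; consequent true → ✓
  j=2: antecedent true; consequent false → ✗
  j=3: antecedent true; consequent false → ✗
  j=4: antecedent true; consequent false → ✗
Fails at j=2 → formula fails.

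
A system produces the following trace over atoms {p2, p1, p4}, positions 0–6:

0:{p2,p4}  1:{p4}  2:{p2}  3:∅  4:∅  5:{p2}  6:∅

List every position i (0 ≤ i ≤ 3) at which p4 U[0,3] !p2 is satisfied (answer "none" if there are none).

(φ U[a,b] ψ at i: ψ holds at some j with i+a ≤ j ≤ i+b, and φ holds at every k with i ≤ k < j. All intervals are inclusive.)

Evaluate at each i in [0,3]:
  i=0: ✓ (rhs at j=1; lhs holds on [0,0])
  i=1: ✓ (rhs at j=1)
  i=2: ✗ (lhs fails at k=2 before rhs at j=3)
  i=3: ✓ (rhs at j=3)

0, 1, 3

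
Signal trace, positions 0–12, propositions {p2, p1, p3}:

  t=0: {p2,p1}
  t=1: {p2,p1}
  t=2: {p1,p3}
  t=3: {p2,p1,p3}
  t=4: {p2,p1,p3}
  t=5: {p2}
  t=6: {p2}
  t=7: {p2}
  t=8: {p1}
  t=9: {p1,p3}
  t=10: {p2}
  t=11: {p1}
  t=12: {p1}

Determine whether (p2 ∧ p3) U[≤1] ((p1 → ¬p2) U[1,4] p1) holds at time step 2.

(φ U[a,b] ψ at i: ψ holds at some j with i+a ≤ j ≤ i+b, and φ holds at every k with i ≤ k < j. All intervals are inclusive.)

Need some j in [2,3] with ((p1 → ¬p2) U[1,4] p1), and (p2 ∧ p3) at every k in [2,j-1].
  j=2: ((p1 → ¬p2) U[1,4] p1) holds; no prefix to check → satisfied.

Yes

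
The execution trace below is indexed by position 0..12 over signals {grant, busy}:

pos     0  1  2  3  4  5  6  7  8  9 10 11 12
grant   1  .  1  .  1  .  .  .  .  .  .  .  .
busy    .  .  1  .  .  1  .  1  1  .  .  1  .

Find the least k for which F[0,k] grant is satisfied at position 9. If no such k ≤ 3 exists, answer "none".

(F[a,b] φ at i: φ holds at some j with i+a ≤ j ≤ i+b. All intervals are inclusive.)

Scan j = 9,10,… for grant:
  j=9: fails
  j=10: fails
  j=11: fails
  j=12: fails
No j in [9,12] satisfies it → none.

none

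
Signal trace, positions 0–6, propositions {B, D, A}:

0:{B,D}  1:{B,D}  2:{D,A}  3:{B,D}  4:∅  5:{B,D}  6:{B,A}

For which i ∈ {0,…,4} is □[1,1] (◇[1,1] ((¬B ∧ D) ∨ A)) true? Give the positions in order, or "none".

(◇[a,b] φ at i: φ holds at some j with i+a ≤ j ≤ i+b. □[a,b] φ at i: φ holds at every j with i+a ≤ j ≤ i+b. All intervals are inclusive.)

Evaluate at each i in [0,4]:
  i=0: ✓ (all of [1,1])
  i=1: ✗ (fails at j=2)
  i=2: ✗ (fails at j=3)
  i=3: ✗ (fails at j=4)
  i=4: ✓ (all of [5,5])

0, 4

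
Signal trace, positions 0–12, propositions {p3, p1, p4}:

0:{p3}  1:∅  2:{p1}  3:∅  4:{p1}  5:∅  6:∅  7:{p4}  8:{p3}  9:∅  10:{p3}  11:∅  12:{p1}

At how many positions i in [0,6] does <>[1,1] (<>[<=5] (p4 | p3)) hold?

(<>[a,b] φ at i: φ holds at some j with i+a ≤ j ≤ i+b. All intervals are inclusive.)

Evaluate at each i in [0,6]:
  i=0: ✗ (none in [1,1])
  i=1: ✓ (witness j=2)
  i=2: ✓ (witness j=3)
  i=3: ✓ (witness j=4)
  i=4: ✓ (witness j=5)
  i=5: ✓ (witness j=6)
  i=6: ✓ (witness j=7)
Positions where it holds: {1, 2, 3, 4, 5, 6} → 6.

6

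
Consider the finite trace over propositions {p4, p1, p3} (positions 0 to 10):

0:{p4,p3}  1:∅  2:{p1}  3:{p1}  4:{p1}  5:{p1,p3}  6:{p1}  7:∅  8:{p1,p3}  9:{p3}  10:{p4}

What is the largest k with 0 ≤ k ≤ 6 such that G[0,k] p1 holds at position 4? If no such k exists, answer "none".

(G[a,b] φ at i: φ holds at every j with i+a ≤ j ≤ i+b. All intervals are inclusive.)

p1 must hold from j=4 onward; find where it first fails.
  j=4: holds
  j=5: holds
  j=6: holds
  j=7: fails
Holds on [4,6], so largest k = 2.

2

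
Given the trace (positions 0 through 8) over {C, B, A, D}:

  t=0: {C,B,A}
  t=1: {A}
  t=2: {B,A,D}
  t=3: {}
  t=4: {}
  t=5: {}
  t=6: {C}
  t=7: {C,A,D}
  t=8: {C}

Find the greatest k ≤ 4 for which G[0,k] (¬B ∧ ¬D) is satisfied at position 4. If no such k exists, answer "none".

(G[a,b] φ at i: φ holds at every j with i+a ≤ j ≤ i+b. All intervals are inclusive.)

2

(¬B ∧ ¬D) must hold from j=4 onward; find where it first fails.
  j=4: holds
  j=5: holds
  j=6: holds
  j=7: fails
Holds on [4,6], so largest k = 2.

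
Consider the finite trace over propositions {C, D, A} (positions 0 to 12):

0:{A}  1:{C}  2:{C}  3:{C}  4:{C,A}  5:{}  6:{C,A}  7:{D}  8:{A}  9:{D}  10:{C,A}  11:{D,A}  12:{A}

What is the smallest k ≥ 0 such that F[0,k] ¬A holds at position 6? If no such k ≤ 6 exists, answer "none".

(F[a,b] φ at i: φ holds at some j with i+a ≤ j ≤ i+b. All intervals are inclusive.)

Scan j = 6,7,… for ¬A:
  j=6: fails
  j=7: holds
First hit at j=7, so smallest k = 7-6 = 1.

1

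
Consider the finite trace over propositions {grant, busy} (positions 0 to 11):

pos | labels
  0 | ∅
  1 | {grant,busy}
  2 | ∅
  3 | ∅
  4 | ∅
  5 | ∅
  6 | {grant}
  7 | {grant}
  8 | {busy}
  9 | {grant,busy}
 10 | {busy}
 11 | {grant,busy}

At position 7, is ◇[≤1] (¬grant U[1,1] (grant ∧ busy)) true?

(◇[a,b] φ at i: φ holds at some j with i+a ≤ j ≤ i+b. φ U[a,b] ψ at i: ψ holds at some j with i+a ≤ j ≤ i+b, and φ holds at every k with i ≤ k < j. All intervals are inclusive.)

Check (¬grant U[1,1] (grant ∧ busy)) at each j in [7,8]:
  j=7: fails
  j=8: holds
Found at j=8 → formula holds.

True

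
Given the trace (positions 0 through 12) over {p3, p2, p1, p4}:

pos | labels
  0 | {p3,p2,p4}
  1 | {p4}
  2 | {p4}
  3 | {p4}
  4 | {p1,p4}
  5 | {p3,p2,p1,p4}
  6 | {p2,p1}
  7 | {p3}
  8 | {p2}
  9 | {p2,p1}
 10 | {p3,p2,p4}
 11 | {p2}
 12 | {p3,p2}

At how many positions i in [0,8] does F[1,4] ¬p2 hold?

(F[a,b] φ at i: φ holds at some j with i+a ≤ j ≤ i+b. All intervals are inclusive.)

7

Evaluate at each i in [0,8]:
  i=0: ✓ (witness j=1)
  i=1: ✓ (witness j=2)
  i=2: ✓ (witness j=3)
  i=3: ✓ (witness j=4)
  i=4: ✓ (witness j=7)
  i=5: ✓ (witness j=7)
  i=6: ✓ (witness j=7)
  i=7: ✗ (none in [8,11])
  i=8: ✗ (none in [9,12])
Positions where it holds: {0, 1, 2, 3, 4, 5, 6} → 7.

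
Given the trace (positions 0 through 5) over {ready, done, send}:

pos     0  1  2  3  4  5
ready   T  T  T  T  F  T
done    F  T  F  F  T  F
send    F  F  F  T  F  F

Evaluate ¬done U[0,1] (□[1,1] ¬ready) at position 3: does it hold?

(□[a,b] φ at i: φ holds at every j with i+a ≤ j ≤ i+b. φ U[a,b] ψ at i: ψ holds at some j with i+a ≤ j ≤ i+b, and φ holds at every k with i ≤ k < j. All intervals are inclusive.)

Yes

Need some j in [3,4] with □[1,1] ¬ready, and ¬done at every k in [3,j-1].
  j=3: □[1,1] ¬ready holds; no prefix to check → satisfied.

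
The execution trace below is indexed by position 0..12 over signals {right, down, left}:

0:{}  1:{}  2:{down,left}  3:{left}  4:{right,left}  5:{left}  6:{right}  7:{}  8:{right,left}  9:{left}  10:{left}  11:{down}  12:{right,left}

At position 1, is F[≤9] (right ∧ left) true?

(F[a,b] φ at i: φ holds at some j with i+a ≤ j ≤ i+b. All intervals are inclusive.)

Holds

Check (right ∧ left) at each j in [1,10]:
  j=1: false
  j=2: false
  j=3: false
  j=4: true
  j=5: false
  j=6: false
  j=7: false
  j=8: true
  j=9: false
  j=10: false
Found at j=4 → formula holds.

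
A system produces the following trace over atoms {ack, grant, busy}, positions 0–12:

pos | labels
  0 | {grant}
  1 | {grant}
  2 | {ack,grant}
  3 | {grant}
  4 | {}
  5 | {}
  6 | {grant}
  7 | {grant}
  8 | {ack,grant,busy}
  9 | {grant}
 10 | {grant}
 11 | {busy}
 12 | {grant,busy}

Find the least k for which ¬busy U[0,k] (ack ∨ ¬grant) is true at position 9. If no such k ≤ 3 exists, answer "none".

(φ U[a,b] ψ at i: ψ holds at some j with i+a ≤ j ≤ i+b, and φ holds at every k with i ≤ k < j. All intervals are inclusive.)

Need earliest j ≥ 9 with (ack ∨ ¬grant), and ¬busy at every k in [9,j-1].
  j=9: rhs fails.
  j=10: rhs fails.
  j=11: rhs holds; lhs holds on [9,10]. k = 2.

2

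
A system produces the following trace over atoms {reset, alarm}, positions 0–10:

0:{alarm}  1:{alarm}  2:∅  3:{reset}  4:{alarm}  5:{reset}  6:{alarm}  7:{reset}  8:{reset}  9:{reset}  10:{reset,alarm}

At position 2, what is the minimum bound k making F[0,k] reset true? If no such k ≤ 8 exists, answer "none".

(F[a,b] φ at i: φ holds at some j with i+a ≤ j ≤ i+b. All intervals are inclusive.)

Scan j = 2,3,… for reset:
  j=2: fails
  j=3: holds
First hit at j=3, so smallest k = 3-2 = 1.

1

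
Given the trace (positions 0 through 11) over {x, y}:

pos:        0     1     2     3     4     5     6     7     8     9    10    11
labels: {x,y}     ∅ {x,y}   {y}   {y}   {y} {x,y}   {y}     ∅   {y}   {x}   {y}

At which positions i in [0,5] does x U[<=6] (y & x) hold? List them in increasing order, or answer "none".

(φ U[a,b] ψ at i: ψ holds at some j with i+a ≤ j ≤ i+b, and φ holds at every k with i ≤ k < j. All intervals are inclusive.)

Evaluate at each i in [0,5]:
  i=0: ✓ (rhs at j=0)
  i=1: ✗ (lhs fails at k=1 before rhs at j=2)
  i=2: ✓ (rhs at j=2)
  i=3: ✗ (lhs fails at k=3 before rhs at j=6)
  i=4: ✗ (lhs fails at k=4 before rhs at j=6)
  i=5: ✗ (lhs fails at k=5 before rhs at j=6)

0, 2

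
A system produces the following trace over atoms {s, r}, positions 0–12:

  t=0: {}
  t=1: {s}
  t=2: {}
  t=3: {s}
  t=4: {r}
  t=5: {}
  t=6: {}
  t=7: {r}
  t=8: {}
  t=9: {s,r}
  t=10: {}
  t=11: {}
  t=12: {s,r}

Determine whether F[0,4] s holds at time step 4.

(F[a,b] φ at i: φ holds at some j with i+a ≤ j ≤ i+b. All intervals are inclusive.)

No

Check s at each j in [4,8]:
  j=4: false
  j=5: false
  j=6: false
  j=7: false
  j=8: false
No position in the window satisfies it → formula fails.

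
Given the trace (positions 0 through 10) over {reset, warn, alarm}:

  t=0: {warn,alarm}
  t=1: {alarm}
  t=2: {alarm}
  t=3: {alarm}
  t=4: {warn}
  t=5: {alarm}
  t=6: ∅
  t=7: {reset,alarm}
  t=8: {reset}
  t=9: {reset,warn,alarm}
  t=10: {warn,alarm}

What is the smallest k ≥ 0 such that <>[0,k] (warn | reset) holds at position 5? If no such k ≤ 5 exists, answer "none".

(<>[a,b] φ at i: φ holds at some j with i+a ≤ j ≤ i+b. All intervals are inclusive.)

Scan j = 5,6,… for (warn | reset):
  j=5: fails
  j=6: fails
  j=7: holds
First hit at j=7, so smallest k = 7-5 = 2.

2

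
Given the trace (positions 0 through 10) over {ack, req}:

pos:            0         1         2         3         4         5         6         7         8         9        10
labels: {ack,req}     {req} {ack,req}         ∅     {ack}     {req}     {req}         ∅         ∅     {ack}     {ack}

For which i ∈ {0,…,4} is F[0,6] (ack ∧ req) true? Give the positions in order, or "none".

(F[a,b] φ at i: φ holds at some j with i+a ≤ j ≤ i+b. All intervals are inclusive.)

0, 1, 2

Evaluate at each i in [0,4]:
  i=0: ✓ (witness j=0)
  i=1: ✓ (witness j=2)
  i=2: ✓ (witness j=2)
  i=3: ✗ (none in [3,9])
  i=4: ✗ (none in [4,10])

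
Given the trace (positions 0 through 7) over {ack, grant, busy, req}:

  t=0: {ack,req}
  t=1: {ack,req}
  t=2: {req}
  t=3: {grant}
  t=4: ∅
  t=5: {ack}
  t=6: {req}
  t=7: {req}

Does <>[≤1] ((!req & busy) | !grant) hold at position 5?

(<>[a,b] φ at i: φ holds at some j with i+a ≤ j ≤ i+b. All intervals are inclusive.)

Check ((!req & busy) | !grant) at each j in [5,6]:
  j=5: true
  j=6: true
Found at j=5 → formula holds.

Yes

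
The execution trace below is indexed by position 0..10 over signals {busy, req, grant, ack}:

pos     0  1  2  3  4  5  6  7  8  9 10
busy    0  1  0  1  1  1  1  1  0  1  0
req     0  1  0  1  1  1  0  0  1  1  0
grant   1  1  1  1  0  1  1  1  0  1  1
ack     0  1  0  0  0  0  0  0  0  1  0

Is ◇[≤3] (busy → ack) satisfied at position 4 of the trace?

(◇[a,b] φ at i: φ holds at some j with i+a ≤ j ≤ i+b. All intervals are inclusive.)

Check (busy → ack) at each j in [4,7]:
  j=4: false
  j=5: false
  j=6: false
  j=7: false
No position in the window satisfies it → formula fails.

No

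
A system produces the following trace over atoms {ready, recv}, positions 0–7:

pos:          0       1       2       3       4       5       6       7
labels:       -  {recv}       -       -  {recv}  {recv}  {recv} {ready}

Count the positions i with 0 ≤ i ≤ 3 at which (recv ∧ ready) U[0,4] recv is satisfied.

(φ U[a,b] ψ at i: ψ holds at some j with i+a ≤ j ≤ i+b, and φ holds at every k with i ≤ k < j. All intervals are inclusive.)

1

Evaluate at each i in [0,3]:
  i=0: ✗ (lhs fails at k=0 before rhs at j=1)
  i=1: ✓ (rhs at j=1)
  i=2: ✗ (lhs fails at k=2 before rhs at j=4)
  i=3: ✗ (lhs fails at k=3 before rhs at j=4)
Positions where it holds: {1} → 1.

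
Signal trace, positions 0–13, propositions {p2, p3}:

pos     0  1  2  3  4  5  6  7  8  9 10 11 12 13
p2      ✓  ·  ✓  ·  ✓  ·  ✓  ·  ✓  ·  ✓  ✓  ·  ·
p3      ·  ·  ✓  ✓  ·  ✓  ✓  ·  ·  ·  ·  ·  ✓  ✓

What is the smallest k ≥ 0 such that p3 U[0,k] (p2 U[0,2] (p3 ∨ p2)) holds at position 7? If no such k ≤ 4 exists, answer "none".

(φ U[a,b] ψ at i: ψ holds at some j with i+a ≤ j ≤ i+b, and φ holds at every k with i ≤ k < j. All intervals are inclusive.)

none

Need earliest j ≥ 7 with (p2 U[0,2] (p3 ∨ p2)), and p3 at every k in [7,j-1].
  j=7: rhs fails.
  j=8: rhs holds but lhs fails at k=7.
  j=9: rhs fails.
  j=10: rhs holds but lhs fails at k=7.
  j=11: rhs holds but lhs fails at k=7.
No witness within the range → none.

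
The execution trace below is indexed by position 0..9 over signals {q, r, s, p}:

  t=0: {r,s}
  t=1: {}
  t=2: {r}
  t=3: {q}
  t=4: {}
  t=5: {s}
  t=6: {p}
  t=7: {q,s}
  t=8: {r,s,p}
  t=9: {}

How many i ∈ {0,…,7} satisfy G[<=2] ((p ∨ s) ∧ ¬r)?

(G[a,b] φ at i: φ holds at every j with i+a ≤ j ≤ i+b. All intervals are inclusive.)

Evaluate at each i in [0,7]:
  i=0: ✗ (fails at j=0)
  i=1: ✗ (fails at j=1)
  i=2: ✗ (fails at j=2)
  i=3: ✗ (fails at j=3)
  i=4: ✗ (fails at j=4)
  i=5: ✓ (all of [5,7])
  i=6: ✗ (fails at j=8)
  i=7: ✗ (fails at j=8)
Positions where it holds: {5} → 1.

1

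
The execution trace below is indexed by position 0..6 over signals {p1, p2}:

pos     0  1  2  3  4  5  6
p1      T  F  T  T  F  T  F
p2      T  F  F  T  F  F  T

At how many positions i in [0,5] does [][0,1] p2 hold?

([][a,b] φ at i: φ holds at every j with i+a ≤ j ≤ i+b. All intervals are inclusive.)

0

Evaluate at each i in [0,5]:
  i=0: ✗ (fails at j=1)
  i=1: ✗ (fails at j=1)
  i=2: ✗ (fails at j=2)
  i=3: ✗ (fails at j=4)
  i=4: ✗ (fails at j=4)
  i=5: ✗ (fails at j=5)
Positions where it holds: {} → 0.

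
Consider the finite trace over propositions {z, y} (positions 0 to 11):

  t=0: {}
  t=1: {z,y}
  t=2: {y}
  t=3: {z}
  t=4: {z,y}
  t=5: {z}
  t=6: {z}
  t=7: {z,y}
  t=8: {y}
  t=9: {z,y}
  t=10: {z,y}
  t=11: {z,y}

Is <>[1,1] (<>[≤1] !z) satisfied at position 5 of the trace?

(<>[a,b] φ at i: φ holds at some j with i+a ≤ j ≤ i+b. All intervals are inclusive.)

Check <>[≤1] !z at each j in [6,6]:
  j=6: fails (none in [6,7])
No position in the window satisfies it → formula fails.

No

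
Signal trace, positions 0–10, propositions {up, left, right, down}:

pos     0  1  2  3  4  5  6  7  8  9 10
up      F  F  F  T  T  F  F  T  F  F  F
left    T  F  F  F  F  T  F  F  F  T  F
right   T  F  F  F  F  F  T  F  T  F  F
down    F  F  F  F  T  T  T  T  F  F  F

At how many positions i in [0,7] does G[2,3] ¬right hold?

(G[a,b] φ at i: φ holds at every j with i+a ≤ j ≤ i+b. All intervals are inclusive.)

4

Evaluate at each i in [0,7]:
  i=0: ✓ (all of [2,3])
  i=1: ✓ (all of [3,4])
  i=2: ✓ (all of [4,5])
  i=3: ✗ (fails at j=6)
  i=4: ✗ (fails at j=6)
  i=5: ✗ (fails at j=8)
  i=6: ✗ (fails at j=8)
  i=7: ✓ (all of [9,10])
Positions where it holds: {0, 1, 2, 7} → 4.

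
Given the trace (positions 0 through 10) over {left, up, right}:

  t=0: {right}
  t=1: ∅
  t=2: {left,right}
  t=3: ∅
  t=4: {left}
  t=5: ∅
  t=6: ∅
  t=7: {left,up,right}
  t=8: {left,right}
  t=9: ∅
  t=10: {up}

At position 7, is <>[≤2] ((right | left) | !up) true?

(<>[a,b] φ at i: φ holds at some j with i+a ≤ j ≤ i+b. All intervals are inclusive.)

True

Check ((right | left) | !up) at each j in [7,9]:
  j=7: true
  j=8: true
  j=9: true
Found at j=7 → formula holds.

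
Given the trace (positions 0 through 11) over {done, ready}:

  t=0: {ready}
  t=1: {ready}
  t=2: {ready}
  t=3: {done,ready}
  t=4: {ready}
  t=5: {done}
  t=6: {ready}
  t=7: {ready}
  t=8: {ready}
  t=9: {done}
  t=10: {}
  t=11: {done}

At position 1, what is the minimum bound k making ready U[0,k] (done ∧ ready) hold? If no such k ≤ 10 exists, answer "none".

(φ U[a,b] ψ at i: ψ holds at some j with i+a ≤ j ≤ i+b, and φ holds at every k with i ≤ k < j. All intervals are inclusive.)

2

Need earliest j ≥ 1 with (done ∧ ready), and ready at every k in [1,j-1].
  j=1: rhs fails.
  j=2: rhs fails.
  j=3: rhs holds; lhs holds on [1,2]. k = 2.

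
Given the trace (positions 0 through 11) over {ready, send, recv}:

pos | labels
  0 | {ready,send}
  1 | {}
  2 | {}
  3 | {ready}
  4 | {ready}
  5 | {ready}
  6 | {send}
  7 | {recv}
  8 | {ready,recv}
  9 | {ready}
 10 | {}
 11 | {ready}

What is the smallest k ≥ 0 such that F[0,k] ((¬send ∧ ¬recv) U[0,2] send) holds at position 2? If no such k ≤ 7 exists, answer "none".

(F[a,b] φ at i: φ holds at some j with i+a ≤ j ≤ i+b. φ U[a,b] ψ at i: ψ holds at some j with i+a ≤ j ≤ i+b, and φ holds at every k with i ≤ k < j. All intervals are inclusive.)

Scan j = 2,3,… for ((¬send ∧ ¬recv) U[0,2] send):
  j=2: fails
  j=3: fails
  j=4: holds
First hit at j=4, so smallest k = 4-2 = 2.

2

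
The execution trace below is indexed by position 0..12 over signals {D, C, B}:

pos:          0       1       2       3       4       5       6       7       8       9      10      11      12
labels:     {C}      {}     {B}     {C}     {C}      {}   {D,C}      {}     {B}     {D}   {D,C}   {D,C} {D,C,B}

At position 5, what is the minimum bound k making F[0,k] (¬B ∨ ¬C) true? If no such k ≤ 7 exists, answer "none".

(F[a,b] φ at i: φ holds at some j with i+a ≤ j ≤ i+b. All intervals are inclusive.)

Scan j = 5,6,… for (¬B ∨ ¬C):
  j=5: holds
First hit at j=5, so smallest k = 5-5 = 0.

0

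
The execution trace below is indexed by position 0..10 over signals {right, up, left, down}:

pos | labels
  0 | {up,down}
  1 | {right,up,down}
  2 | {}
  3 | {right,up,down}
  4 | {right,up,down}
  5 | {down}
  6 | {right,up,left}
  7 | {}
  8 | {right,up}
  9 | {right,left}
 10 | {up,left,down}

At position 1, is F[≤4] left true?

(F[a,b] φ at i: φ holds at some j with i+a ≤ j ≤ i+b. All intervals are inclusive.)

Check left at each j in [1,5]:
  j=1: false
  j=2: false
  j=3: false
  j=4: false
  j=5: false
No position in the window satisfies it → formula fails.

Does not hold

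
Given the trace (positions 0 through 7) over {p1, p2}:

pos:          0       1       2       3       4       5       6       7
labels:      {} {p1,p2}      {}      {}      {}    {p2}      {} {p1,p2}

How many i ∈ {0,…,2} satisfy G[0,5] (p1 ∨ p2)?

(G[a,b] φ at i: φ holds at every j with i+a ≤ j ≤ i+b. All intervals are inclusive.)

Evaluate at each i in [0,2]:
  i=0: ✗ (fails at j=0)
  i=1: ✗ (fails at j=2)
  i=2: ✗ (fails at j=2)
Positions where it holds: {} → 0.

0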